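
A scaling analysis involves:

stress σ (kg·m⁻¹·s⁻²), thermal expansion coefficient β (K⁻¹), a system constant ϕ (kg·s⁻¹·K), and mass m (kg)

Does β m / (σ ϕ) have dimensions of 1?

Sum the exponent of each base dimension across the product:
  M: −[σ]_M + [β]_M − [ϕ]_M + [m]_M = −(1) + (0) − (1) + (1) = -1
  L: −[σ]_L + [β]_L − [ϕ]_L + [m]_L = −(-1) + (0) − (0) + (0) = 1
  T: −[σ]_T + [β]_T − [ϕ]_T + [m]_T = −(-2) + (0) − (-1) + (0) = 3
  Θ: −[σ]_Θ + [β]_Θ − [ϕ]_Θ + [m]_Θ = −(0) + (-1) − (1) + (0) = -2
Net dimensions [M⁻¹ L T³ Θ⁻²] ≠ [1] — not dimensionless.

no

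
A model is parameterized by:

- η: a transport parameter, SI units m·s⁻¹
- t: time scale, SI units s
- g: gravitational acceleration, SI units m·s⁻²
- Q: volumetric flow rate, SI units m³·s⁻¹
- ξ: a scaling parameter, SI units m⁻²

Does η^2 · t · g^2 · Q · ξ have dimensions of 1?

no

Sum the exponent of each base dimension across the product:
  L: 2·[η]_L + [t]_L + 2·[g]_L + [Q]_L + [ξ]_L = 2·(1) + (0) + 2·(1) + (3) + (-2) = 5
  T: 2·[η]_T + [t]_T + 2·[g]_T + [Q]_T + [ξ]_T = 2·(-1) + (1) + 2·(-2) + (-1) + (0) = -6
Net dimensions [L⁵ T⁻⁶] ≠ [1] — not dimensionless.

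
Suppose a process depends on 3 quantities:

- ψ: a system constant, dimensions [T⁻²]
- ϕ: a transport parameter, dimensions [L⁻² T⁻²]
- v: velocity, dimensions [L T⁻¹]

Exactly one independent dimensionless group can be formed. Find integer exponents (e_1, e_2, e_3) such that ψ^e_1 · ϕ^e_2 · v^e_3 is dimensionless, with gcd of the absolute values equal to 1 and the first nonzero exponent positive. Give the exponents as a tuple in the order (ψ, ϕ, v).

L: e_1·(0) + e_2·(-2) + e_3·(1) = 0
T: e_1·(-2) + e_2·(-2) + e_3·(-1) = 0
Solving this homogeneous linear system for the smallest-integer solution (first nonzero entry positive) gives (2, -1, -2).

(2, -1, -2)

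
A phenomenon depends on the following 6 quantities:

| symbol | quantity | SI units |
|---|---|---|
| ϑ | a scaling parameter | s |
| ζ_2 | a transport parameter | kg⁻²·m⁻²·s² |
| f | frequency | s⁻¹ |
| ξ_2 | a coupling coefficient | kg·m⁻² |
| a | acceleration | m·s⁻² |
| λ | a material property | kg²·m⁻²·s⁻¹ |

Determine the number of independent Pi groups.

There are 6 variables and 3 base dimensions (M, L, T).
The dimension matrix has rank 3.
Independent dimensionless groups: 6 − 3 = 3.

3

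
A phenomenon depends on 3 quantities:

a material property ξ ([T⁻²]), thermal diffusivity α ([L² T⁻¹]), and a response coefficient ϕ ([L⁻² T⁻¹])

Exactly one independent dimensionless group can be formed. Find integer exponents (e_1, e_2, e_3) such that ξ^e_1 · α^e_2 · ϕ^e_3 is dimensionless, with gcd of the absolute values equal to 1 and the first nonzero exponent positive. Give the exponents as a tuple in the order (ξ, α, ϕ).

(1, -1, -1)

L: e_1·(0) + e_2·(2) + e_3·(-2) = 0
T: e_1·(-2) + e_2·(-1) + e_3·(-1) = 0
Solving this homogeneous linear system for the smallest-integer solution (first nonzero entry positive) gives (1, -1, -1).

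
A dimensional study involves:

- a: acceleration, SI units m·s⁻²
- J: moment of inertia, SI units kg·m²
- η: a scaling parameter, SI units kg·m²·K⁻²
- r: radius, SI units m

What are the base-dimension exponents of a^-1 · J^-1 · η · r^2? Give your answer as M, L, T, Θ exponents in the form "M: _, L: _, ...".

M: 0, L: 1, T: 2, Θ: -2

Collect each base-dimension exponent across the product:
  M: −(0) − (1) + (1) + 2·(0) = 0
  L: −(1) − (2) + (2) + 2·(1) = 1
  T: −(-2) − (0) + (0) + 2·(0) = 2
  Θ: −(0) − (0) + (-2) + 2·(0) = -2
So the dimensions are [L T² Θ⁻²].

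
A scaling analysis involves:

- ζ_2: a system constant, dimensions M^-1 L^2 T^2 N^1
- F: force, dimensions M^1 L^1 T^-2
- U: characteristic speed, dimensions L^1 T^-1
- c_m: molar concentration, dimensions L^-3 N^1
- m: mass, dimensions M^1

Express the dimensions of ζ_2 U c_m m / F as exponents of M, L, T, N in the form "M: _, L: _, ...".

M: -1, L: -1, T: 3, N: 2

Collect each base-dimension exponent across the product:
  M: (-1) − (1) + (0) + (0) + (1) = -1
  L: (2) − (1) + (1) + (-3) + (0) = -1
  T: (2) − (-2) + (-1) + (0) + (0) = 3
  N: (1) − (0) + (0) + (1) + (0) = 2
So the dimensions are [M⁻¹ L⁻¹ T³ N²].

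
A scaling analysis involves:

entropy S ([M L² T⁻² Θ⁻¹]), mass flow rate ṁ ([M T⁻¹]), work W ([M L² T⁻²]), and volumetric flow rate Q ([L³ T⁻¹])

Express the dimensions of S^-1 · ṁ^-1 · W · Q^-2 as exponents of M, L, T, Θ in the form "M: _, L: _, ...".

M: -1, L: -6, T: 3, Θ: 1

Collect each base-dimension exponent across the product:
  M: −(1) − (1) + (1) − 2·(0) = -1
  L: −(2) − (0) + (2) − 2·(3) = -6
  T: −(-2) − (-1) + (-2) − 2·(-1) = 3
  Θ: −(-1) − (0) + (0) − 2·(0) = 1
So the dimensions are [M⁻¹ L⁻⁶ T³ Θ].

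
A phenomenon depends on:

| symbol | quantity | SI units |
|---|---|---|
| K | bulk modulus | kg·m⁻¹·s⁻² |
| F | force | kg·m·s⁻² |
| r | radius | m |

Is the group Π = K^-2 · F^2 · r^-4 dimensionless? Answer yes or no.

Sum the exponent of each base dimension across the product:
  M: −2·[K]_M + 2·[F]_M − 4·[r]_M = −2·(1) + 2·(1) − 4·(0) = 0
  L: −2·[K]_L + 2·[F]_L − 4·[r]_L = −2·(-1) + 2·(1) − 4·(1) = 0
  T: −2·[K]_T + 2·[F]_T − 4·[r]_T = −2·(-2) + 2·(-2) − 4·(0) = 0
All base exponents vanish — dimensionless.

yes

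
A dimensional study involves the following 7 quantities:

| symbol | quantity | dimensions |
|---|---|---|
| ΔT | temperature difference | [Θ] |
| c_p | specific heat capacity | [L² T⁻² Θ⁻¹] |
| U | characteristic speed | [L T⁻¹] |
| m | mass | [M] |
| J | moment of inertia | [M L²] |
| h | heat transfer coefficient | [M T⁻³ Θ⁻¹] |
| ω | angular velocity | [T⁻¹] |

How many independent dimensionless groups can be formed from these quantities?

There are 7 variables and 4 base dimensions (M, L, T, Θ).
The dimension matrix has rank 4.
Independent dimensionless groups: 7 − 4 = 3.

3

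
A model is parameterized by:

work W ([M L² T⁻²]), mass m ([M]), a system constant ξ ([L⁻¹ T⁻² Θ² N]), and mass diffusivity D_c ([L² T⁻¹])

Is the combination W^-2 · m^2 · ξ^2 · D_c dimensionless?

no

Sum the exponent of each base dimension across the product:
  M: −2·[W]_M + 2·[m]_M + 2·[ξ]_M + [D_c]_M = −2·(1) + 2·(1) + 2·(0) + (0) = 0
  L: −2·[W]_L + 2·[m]_L + 2·[ξ]_L + [D_c]_L = −2·(2) + 2·(0) + 2·(-1) + (2) = -4
  T: −2·[W]_T + 2·[m]_T + 2·[ξ]_T + [D_c]_T = −2·(-2) + 2·(0) + 2·(-2) + (-1) = -1
  Θ: −2·[W]_Θ + 2·[m]_Θ + 2·[ξ]_Θ + [D_c]_Θ = −2·(0) + 2·(0) + 2·(2) + (0) = 4
  N: −2·[W]_N + 2·[m]_N + 2·[ξ]_N + [D_c]_N = −2·(0) + 2·(0) + 2·(1) + (0) = 2
Net dimensions [L⁻⁴ T⁻¹ Θ⁴ N²] ≠ [1] — not dimensionless.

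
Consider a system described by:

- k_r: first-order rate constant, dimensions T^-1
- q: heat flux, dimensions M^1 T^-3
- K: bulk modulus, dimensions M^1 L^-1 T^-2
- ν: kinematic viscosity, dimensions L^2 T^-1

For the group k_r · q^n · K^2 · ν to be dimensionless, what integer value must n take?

Balance the M exponent: (1)·n from q, plus (0) + 2·(1) + (0) = 2 from the rest, must sum to zero.
n + 2 = 0, so n = -2.

-2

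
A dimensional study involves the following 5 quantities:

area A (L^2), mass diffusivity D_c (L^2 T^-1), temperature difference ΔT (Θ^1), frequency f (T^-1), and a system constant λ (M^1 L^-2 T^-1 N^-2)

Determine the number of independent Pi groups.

1

There are 5 variables and 5 base dimensions (M, L, T, Θ, N).
The dimension matrix has rank 4 (less than 5: the dimension vectors are linearly dependent).
Independent dimensionless groups: 5 − 4 = 1.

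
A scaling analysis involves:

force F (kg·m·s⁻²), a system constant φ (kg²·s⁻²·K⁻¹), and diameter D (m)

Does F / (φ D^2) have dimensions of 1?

no

Sum the exponent of each base dimension across the product:
  M: [F]_M − [φ]_M − 2·[D]_M = (1) − (2) − 2·(0) = -1
  L: [F]_L − [φ]_L − 2·[D]_L = (1) − (0) − 2·(1) = -1
  T: [F]_T − [φ]_T − 2·[D]_T = (-2) − (-2) − 2·(0) = 0
  Θ: [F]_Θ − [φ]_Θ − 2·[D]_Θ = (0) − (-1) − 2·(0) = 1
Net dimensions [M⁻¹ L⁻¹ Θ] ≠ [1] — not dimensionless.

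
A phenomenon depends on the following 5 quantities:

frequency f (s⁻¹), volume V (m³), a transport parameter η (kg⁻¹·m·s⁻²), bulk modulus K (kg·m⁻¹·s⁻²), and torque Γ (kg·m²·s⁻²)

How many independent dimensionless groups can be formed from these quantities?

There are 5 variables and 3 base dimensions (M, L, T).
The dimension matrix has rank 3.
Independent dimensionless groups: 5 − 3 = 2.

2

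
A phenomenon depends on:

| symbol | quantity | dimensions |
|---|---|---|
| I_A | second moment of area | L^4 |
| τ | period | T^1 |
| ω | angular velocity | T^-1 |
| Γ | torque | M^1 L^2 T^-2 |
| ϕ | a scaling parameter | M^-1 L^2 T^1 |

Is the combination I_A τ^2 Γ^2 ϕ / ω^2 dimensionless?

Sum the exponent of each base dimension across the product:
  M: [I_A]_M + 2·[τ]_M − 2·[ω]_M + 2·[Γ]_M + [ϕ]_M = (0) + 2·(0) − 2·(0) + 2·(1) + (-1) = 1
  L: [I_A]_L + 2·[τ]_L − 2·[ω]_L + 2·[Γ]_L + [ϕ]_L = (4) + 2·(0) − 2·(0) + 2·(2) + (2) = 10
  T: [I_A]_T + 2·[τ]_T − 2·[ω]_T + 2·[Γ]_T + [ϕ]_T = (0) + 2·(1) − 2·(-1) + 2·(-2) + (1) = 1
Net dimensions [M L¹⁰ T] ≠ [1] — not dimensionless.

no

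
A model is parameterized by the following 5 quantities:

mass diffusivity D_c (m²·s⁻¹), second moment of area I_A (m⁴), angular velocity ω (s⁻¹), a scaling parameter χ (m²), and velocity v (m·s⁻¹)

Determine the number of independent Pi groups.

3

There are 5 variables and 2 base dimensions (L, T).
The dimension matrix has rank 2.
Independent dimensionless groups: 5 − 2 = 3.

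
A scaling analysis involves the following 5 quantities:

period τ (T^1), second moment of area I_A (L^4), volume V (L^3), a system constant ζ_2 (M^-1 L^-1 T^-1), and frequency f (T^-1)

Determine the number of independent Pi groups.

2

There are 5 variables and 3 base dimensions (M, L, T).
The dimension matrix has rank 3.
Independent dimensionless groups: 5 − 3 = 2.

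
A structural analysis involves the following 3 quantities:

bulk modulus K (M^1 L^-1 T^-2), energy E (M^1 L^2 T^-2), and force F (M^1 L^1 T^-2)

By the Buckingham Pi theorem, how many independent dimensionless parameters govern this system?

1

There are 3 variables and 3 base dimensions (M, L, T).
The dimension matrix has rank 2 (less than 3: the dimension vectors are linearly dependent).
Independent dimensionless groups: 3 − 2 = 1.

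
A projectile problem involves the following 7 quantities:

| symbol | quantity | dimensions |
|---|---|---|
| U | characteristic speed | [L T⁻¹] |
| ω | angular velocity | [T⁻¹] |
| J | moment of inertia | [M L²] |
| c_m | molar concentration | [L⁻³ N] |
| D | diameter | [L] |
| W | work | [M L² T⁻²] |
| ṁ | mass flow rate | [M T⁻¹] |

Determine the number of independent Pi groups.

3

There are 7 variables and 4 base dimensions (M, L, T, N).
The dimension matrix has rank 4.
Independent dimensionless groups: 7 − 4 = 3.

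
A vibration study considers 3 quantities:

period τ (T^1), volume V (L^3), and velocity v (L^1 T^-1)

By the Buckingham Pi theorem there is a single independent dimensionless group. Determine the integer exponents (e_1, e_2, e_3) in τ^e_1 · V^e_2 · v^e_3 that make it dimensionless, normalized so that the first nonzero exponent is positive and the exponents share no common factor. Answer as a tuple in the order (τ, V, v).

L: e_1·(0) + e_2·(3) + e_3·(1) = 0
T: e_1·(1) + e_2·(0) + e_3·(-1) = 0
Solving this homogeneous linear system for the smallest-integer solution (first nonzero entry positive) gives (3, -1, 3).

(3, -1, 3)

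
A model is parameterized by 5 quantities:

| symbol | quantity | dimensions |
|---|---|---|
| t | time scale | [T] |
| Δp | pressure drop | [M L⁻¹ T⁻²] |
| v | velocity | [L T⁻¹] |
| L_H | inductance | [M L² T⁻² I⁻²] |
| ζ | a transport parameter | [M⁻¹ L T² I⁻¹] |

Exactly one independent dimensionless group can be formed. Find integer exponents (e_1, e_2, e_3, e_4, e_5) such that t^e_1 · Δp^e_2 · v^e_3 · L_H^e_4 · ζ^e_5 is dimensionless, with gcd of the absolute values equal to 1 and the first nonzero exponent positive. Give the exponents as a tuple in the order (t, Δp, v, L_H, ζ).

M: e_1·(0) + e_2·(1) + e_3·(0) + e_4·(1) + e_5·(-1) = 0
L: e_1·(0) + e_2·(-1) + e_3·(1) + e_4·(2) + e_5·(1) = 0
T: e_1·(1) + e_2·(-2) + e_3·(-1) + e_4·(-2) + e_5·(2) = 0
I: e_1·(0) + e_2·(0) + e_3·(0) + e_4·(-2) + e_5·(-1) = 0
Solving this homogeneous linear system for the smallest-integer solution (first nonzero entry positive) gives (3, 3, 3, -1, 2).

(3, 3, 3, -1, 2)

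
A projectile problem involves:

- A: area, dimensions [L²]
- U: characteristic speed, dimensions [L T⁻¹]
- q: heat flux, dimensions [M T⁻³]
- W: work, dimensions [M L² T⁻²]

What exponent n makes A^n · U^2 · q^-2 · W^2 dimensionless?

-3

Balance the L exponent: (2)·n from A, plus 2·(1) − 2·(0) + 2·(2) = 6 from the rest, must sum to zero.
2n + 6 = 0, so n = -3.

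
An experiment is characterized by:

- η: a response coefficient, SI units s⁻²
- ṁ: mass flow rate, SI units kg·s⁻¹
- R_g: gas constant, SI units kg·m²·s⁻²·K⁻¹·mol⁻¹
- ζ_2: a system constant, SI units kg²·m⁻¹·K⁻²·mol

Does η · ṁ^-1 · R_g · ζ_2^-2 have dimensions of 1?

no

Sum the exponent of each base dimension across the product:
  M: [η]_M − [ṁ]_M + [R_g]_M − 2·[ζ_2]_M = (0) − (1) + (1) − 2·(2) = -4
  L: [η]_L − [ṁ]_L + [R_g]_L − 2·[ζ_2]_L = (0) − (0) + (2) − 2·(-1) = 4
  T: [η]_T − [ṁ]_T + [R_g]_T − 2·[ζ_2]_T = (-2) − (-1) + (-2) − 2·(0) = -3
  Θ: [η]_Θ − [ṁ]_Θ + [R_g]_Θ − 2·[ζ_2]_Θ = (0) − (0) + (-1) − 2·(-2) = 3
  N: [η]_N − [ṁ]_N + [R_g]_N − 2·[ζ_2]_N = (0) − (0) + (-1) − 2·(1) = -3
Net dimensions [M⁻⁴ L⁴ T⁻³ Θ³ N⁻³] ≠ [1] — not dimensionless.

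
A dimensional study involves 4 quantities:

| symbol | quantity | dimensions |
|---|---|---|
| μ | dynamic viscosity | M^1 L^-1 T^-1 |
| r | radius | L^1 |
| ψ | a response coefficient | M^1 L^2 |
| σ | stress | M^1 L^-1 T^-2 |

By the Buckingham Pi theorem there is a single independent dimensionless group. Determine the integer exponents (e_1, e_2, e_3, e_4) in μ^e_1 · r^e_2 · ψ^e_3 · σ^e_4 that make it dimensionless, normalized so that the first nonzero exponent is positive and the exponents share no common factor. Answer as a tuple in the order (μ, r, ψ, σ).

M: e_1·(1) + e_2·(0) + e_3·(1) + e_4·(1) = 0
L: e_1·(-1) + e_2·(1) + e_3·(2) + e_4·(-1) = 0
T: e_1·(-1) + e_2·(0) + e_3·(0) + e_4·(-2) = 0
Solving this homogeneous linear system for the smallest-integer solution (first nonzero entry positive) gives (2, 3, -1, -1).

(2, 3, -1, -1)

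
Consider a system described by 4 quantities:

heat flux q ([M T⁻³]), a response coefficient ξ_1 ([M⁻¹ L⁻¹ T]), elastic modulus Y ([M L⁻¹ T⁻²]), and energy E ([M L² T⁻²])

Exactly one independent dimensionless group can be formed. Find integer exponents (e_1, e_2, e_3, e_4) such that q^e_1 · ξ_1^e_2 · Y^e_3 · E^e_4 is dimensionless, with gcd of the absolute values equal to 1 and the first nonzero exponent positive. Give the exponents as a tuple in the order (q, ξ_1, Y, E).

M: e_1·(1) + e_2·(-1) + e_3·(1) + e_4·(1) = 0
L: e_1·(0) + e_2·(-1) + e_3·(-1) + e_4·(2) = 0
T: e_1·(-3) + e_2·(1) + e_3·(-2) + e_4·(-2) = 0
Solving this homogeneous linear system for the smallest-integer solution (first nonzero entry positive) gives (1, -1, -1, -1).

(1, -1, -1, -1)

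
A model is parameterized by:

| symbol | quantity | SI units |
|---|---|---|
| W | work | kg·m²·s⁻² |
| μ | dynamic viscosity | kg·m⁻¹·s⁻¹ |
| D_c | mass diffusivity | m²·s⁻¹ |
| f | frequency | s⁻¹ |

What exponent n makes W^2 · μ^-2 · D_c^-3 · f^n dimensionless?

1

Balance the T exponent: (-1)·n from f, plus 2·(-2) − 2·(-1) − 3·(-1) = 1 from the rest, must sum to zero.
−n + 1 = 0, so n = 1.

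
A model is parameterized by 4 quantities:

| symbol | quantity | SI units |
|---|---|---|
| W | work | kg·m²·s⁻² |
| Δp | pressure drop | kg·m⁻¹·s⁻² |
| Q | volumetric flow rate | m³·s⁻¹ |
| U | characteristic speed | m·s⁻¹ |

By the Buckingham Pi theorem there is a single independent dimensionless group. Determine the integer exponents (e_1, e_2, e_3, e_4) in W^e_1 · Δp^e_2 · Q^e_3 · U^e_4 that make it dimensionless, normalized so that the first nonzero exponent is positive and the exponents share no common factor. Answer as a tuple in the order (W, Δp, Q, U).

M: e_1·(1) + e_2·(1) + e_3·(0) + e_4·(0) = 0
L: e_1·(2) + e_2·(-1) + e_3·(3) + e_4·(1) = 0
T: e_1·(-2) + e_2·(-2) + e_3·(-1) + e_4·(-1) = 0
Solving this homogeneous linear system for the smallest-integer solution (first nonzero entry positive) gives (2, -2, -3, 3).

(2, -2, -3, 3)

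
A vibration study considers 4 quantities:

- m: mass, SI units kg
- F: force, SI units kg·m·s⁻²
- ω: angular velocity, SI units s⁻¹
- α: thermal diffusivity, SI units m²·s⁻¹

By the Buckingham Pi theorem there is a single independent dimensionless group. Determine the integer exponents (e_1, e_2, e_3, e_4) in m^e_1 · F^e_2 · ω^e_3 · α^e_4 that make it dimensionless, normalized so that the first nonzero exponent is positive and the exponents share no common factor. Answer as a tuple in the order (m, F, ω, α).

M: e_1·(1) + e_2·(1) + e_3·(0) + e_4·(0) = 0
L: e_1·(0) + e_2·(1) + e_3·(0) + e_4·(2) = 0
T: e_1·(0) + e_2·(-2) + e_3·(-1) + e_4·(-1) = 0
Solving this homogeneous linear system for the smallest-integer solution (first nonzero entry positive) gives (2, -2, 3, 1).

(2, -2, 3, 1)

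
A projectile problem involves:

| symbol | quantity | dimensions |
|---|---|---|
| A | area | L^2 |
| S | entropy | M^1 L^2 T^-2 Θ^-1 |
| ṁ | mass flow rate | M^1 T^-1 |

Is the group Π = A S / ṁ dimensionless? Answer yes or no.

no

Sum the exponent of each base dimension across the product:
  M: [A]_M + [S]_M − [ṁ]_M = (0) + (1) − (1) = 0
  L: [A]_L + [S]_L − [ṁ]_L = (2) + (2) − (0) = 4
  T: [A]_T + [S]_T − [ṁ]_T = (0) + (-2) − (-1) = -1
  Θ: [A]_Θ + [S]_Θ − [ṁ]_Θ = (0) + (-1) − (0) = -1
Net dimensions [L⁴ T⁻¹ Θ⁻¹] ≠ [1] — not dimensionless.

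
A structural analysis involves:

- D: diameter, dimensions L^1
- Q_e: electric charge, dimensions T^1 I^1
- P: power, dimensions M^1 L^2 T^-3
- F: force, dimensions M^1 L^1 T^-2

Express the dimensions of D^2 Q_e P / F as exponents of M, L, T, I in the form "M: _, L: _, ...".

M: 0, L: 3, T: 0, I: 1

Collect each base-dimension exponent across the product:
  M: 2·(0) + (0) + (1) − (1) = 0
  L: 2·(1) + (0) + (2) − (1) = 3
  T: 2·(0) + (1) + (-3) − (-2) = 0
  I: 2·(0) + (1) + (0) − (0) = 1
So the dimensions are [L³ I].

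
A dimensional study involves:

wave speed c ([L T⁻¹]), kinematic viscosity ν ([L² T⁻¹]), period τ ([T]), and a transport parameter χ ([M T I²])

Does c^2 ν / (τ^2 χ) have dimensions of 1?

no

Sum the exponent of each base dimension across the product:
  M: 2·[c]_M + [ν]_M − 2·[τ]_M − [χ]_M = 2·(0) + (0) − 2·(0) − (1) = -1
  L: 2·[c]_L + [ν]_L − 2·[τ]_L − [χ]_L = 2·(1) + (2) − 2·(0) − (0) = 4
  T: 2·[c]_T + [ν]_T − 2·[τ]_T − [χ]_T = 2·(-1) + (-1) − 2·(1) − (1) = -6
  I: 2·[c]_I + [ν]_I − 2·[τ]_I − [χ]_I = 2·(0) + (0) − 2·(0) − (2) = -2
Net dimensions [M⁻¹ L⁴ T⁻⁶ I⁻²] ≠ [1] — not dimensionless.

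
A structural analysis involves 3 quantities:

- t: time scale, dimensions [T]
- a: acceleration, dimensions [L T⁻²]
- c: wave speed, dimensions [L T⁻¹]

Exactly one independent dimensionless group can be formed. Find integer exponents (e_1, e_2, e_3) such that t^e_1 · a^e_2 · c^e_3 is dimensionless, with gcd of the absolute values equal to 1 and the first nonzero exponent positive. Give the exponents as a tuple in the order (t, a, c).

(1, 1, -1)

L: e_1·(0) + e_2·(1) + e_3·(1) = 0
T: e_1·(1) + e_2·(-2) + e_3·(-1) = 0
Solving this homogeneous linear system for the smallest-integer solution (first nonzero entry positive) gives (1, 1, -1).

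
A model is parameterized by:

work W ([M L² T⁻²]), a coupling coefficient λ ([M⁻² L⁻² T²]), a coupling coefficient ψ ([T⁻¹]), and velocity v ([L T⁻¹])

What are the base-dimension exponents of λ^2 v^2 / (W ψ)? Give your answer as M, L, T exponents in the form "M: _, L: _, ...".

M: -5, L: -4, T: 5

Collect each base-dimension exponent across the product:
  M: −(1) + 2·(-2) − (0) + 2·(0) = -5
  L: −(2) + 2·(-2) − (0) + 2·(1) = -4
  T: −(-2) + 2·(2) − (-1) + 2·(-1) = 5
So the dimensions are [M⁻⁵ L⁻⁴ T⁵].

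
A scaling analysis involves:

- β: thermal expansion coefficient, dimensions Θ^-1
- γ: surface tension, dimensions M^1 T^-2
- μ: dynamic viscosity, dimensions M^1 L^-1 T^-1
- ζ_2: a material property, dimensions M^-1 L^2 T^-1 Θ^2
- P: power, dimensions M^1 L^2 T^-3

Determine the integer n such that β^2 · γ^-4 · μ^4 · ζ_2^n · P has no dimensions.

1

Balance the M exponent: (-1)·n from ζ_2, plus 2·(0) − 4·(1) + 4·(1) + (1) = 1 from the rest, must sum to zero.
−n + 1 = 0, so n = 1.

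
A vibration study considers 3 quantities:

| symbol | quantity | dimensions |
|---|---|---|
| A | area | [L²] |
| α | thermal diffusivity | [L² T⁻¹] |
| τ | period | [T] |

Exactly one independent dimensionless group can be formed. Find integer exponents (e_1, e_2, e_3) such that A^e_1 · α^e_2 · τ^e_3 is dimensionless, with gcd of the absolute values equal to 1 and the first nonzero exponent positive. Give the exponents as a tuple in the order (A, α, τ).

(1, -1, -1)

L: e_1·(2) + e_2·(2) + e_3·(0) = 0
T: e_1·(0) + e_2·(-1) + e_3·(1) = 0
Solving this homogeneous linear system for the smallest-integer solution (first nonzero entry positive) gives (1, -1, -1).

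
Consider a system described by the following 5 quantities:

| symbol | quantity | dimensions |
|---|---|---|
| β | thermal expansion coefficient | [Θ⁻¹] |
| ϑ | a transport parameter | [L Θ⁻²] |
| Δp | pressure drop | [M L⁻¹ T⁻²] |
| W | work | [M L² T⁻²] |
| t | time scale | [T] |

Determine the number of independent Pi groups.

1

There are 5 variables and 4 base dimensions (M, L, T, Θ).
The dimension matrix has rank 4.
Independent dimensionless groups: 5 − 4 = 1.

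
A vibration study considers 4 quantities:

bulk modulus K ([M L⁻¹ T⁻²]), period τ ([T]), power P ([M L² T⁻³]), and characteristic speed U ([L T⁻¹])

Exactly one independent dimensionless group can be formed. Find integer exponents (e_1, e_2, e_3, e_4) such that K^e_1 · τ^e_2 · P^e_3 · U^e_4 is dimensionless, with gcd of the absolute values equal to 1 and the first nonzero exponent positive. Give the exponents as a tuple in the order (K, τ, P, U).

M: e_1·(1) + e_2·(0) + e_3·(1) + e_4·(0) = 0
L: e_1·(-1) + e_2·(0) + e_3·(2) + e_4·(1) = 0
T: e_1·(-2) + e_2·(1) + e_3·(-3) + e_4·(-1) = 0
Solving this homogeneous linear system for the smallest-integer solution (first nonzero entry positive) gives (1, 2, -1, 3).

(1, 2, -1, 3)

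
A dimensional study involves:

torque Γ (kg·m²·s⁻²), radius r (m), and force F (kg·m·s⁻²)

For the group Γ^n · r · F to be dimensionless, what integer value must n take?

Balance the M exponent: (1)·n from Γ, plus (0) + (1) = 1 from the rest, must sum to zero.
n + 1 = 0, so n = -1.

-1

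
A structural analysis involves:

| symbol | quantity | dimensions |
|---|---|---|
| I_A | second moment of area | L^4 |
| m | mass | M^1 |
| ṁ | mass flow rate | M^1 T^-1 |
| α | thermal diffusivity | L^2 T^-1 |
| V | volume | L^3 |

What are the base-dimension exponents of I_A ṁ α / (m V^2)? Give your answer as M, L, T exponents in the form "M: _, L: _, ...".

M: 0, L: 0, T: -2

Collect each base-dimension exponent across the product:
  M: (0) − (1) + (1) + (0) − 2·(0) = 0
  L: (4) − (0) + (0) + (2) − 2·(3) = 0
  T: (0) − (0) + (-1) + (-1) − 2·(0) = -2
So the dimensions are [T⁻²].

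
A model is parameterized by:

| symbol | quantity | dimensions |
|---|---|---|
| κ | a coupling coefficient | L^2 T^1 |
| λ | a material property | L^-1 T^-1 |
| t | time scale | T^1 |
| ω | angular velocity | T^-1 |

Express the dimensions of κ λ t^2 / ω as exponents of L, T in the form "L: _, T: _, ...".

Collect each base-dimension exponent across the product:
  L: (2) + (-1) + 2·(0) − (0) = 1
  T: (1) + (-1) + 2·(1) − (-1) = 3
So the dimensions are [L T³].

L: 1, T: 3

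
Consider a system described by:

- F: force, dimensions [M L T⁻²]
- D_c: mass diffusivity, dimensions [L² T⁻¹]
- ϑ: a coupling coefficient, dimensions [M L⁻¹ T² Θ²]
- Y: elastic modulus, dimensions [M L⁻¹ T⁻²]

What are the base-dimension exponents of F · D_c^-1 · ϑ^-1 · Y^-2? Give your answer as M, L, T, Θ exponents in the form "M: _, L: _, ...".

M: -2, L: 2, T: 1, Θ: -2

Collect each base-dimension exponent across the product:
  M: (1) − (0) − (1) − 2·(1) = -2
  L: (1) − (2) − (-1) − 2·(-1) = 2
  T: (-2) − (-1) − (2) − 2·(-2) = 1
  Θ: (0) − (0) − (2) − 2·(0) = -2
So the dimensions are [M⁻² L² T Θ⁻²].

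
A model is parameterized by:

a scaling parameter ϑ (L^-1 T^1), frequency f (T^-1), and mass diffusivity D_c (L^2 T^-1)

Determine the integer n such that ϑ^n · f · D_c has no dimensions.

Balance the L exponent: (-1)·n from ϑ, plus (0) + (2) = 2 from the rest, must sum to zero.
−n + 2 = 0, so n = 2.

2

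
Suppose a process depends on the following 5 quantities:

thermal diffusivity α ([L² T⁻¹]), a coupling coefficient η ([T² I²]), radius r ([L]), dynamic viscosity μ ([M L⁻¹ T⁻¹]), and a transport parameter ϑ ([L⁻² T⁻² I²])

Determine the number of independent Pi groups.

There are 5 variables and 4 base dimensions (M, L, T, I).
The dimension matrix has rank 4.
Independent dimensionless groups: 5 − 4 = 1.

1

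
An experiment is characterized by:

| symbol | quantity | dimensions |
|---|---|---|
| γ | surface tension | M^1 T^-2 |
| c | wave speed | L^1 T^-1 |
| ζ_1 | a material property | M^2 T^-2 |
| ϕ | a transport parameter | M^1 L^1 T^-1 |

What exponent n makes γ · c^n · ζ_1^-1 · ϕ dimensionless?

-1

Balance the L exponent: (1)·n from c, plus (0) − (0) + (1) = 1 from the rest, must sum to zero.
n + 1 = 0, so n = -1.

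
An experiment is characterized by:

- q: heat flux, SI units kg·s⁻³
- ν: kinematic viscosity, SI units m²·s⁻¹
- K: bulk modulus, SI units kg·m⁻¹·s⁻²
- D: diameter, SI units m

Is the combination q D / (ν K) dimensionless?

Sum the exponent of each base dimension across the product:
  M: [q]_M − [ν]_M − [K]_M + [D]_M = (1) − (0) − (1) + (0) = 0
  L: [q]_L − [ν]_L − [K]_L + [D]_L = (0) − (2) − (-1) + (1) = 0
  T: [q]_T − [ν]_T − [K]_T + [D]_T = (-3) − (-1) − (-2) + (0) = 0
All base exponents vanish — dimensionless.

yes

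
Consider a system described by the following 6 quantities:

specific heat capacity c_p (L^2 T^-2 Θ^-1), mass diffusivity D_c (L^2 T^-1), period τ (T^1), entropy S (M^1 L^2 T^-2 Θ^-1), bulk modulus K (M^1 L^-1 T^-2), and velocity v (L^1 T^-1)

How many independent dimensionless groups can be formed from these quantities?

There are 6 variables and 4 base dimensions (M, L, T, Θ).
The dimension matrix has rank 4.
Independent dimensionless groups: 6 − 4 = 2.

2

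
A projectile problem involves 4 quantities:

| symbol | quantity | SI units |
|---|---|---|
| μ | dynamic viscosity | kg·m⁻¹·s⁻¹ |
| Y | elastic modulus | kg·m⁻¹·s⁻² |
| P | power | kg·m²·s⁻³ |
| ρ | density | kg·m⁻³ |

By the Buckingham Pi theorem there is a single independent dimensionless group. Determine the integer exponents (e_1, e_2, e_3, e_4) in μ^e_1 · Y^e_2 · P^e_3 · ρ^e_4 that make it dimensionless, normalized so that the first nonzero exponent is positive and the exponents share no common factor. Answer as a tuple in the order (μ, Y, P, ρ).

M: e_1·(1) + e_2·(1) + e_3·(1) + e_4·(1) = 0
L: e_1·(-1) + e_2·(-1) + e_3·(2) + e_4·(-3) = 0
T: e_1·(-1) + e_2·(-2) + e_3·(-3) + e_4·(0) = 0
Solving this homogeneous linear system for the smallest-integer solution (first nonzero entry positive) gives (4, 1, -2, -3).

(4, 1, -2, -3)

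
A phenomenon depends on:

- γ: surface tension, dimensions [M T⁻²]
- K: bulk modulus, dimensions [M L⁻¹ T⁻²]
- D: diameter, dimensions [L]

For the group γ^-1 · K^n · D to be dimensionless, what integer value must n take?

Balance the M exponent: (1)·n from K, plus −(1) + (0) = -1 from the rest, must sum to zero.
n − 1 = 0, so n = 1.

1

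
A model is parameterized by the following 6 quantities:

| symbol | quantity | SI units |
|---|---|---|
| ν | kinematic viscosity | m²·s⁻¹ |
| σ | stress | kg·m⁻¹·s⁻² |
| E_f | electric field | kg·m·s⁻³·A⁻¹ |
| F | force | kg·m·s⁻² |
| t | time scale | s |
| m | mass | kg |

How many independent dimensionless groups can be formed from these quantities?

There are 6 variables and 4 base dimensions (M, L, T, I).
The dimension matrix has rank 4.
Independent dimensionless groups: 6 − 4 = 2.

2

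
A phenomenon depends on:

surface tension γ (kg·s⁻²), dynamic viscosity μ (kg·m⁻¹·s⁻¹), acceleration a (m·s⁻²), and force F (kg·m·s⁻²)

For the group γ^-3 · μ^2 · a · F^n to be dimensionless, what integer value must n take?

Balance the M exponent: (1)·n from F, plus −3·(1) + 2·(1) + (0) = -1 from the rest, must sum to zero.
n − 1 = 0, so n = 1.

1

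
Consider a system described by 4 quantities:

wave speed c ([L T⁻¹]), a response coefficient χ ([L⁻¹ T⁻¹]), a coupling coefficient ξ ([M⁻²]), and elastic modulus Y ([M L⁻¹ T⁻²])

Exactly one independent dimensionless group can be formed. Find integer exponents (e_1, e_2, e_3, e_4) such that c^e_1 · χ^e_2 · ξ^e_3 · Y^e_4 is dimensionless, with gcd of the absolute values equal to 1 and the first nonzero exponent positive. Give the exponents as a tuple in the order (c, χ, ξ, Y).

(1, 3, -1, -2)

M: e_1·(0) + e_2·(0) + e_3·(-2) + e_4·(1) = 0
L: e_1·(1) + e_2·(-1) + e_3·(0) + e_4·(-1) = 0
T: e_1·(-1) + e_2·(-1) + e_3·(0) + e_4·(-2) = 0
Solving this homogeneous linear system for the smallest-integer solution (first nonzero entry positive) gives (1, 3, -1, -2).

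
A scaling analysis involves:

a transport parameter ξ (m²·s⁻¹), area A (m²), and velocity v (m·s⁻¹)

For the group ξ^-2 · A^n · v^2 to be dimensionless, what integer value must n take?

1

Balance the L exponent: (2)·n from A, plus −2·(2) + 2·(1) = -2 from the rest, must sum to zero.
2n − 2 = 0, so n = 1.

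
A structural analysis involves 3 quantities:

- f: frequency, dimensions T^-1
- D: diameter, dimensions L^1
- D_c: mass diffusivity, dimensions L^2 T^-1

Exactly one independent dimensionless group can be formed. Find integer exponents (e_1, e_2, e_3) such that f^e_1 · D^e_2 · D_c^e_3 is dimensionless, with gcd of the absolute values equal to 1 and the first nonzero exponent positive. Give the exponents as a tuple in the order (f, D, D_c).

(1, 2, -1)

L: e_1·(0) + e_2·(1) + e_3·(2) = 0
T: e_1·(-1) + e_2·(0) + e_3·(-1) = 0
Solving this homogeneous linear system for the smallest-integer solution (first nonzero entry positive) gives (1, 2, -1).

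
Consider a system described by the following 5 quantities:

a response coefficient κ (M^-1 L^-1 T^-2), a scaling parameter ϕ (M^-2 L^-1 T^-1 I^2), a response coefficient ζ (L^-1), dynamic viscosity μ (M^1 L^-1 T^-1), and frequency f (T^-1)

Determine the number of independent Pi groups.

1

There are 5 variables and 4 base dimensions (M, L, T, I).
The dimension matrix has rank 4.
Independent dimensionless groups: 5 − 4 = 1.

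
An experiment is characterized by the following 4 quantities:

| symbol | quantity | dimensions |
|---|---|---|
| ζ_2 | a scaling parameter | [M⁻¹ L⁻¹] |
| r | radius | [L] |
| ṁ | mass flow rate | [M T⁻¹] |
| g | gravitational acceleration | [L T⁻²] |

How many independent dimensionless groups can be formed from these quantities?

1

There are 4 variables and 3 base dimensions (M, L, T).
The dimension matrix has rank 3.
Independent dimensionless groups: 4 − 3 = 1.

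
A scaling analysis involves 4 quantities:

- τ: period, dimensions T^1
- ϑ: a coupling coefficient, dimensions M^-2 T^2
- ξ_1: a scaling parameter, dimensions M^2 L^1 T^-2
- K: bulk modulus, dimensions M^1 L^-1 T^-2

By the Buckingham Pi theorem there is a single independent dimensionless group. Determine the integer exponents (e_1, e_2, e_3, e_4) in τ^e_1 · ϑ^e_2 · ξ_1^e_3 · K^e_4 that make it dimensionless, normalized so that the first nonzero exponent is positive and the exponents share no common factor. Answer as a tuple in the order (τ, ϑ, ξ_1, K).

M: e_1·(0) + e_2·(-2) + e_3·(2) + e_4·(1) = 0
L: e_1·(0) + e_2·(0) + e_3·(1) + e_4·(-1) = 0
T: e_1·(1) + e_2·(2) + e_3·(-2) + e_4·(-2) = 0
Solving this homogeneous linear system for the smallest-integer solution (first nonzero entry positive) gives (2, 3, 2, 2).

(2, 3, 2, 2)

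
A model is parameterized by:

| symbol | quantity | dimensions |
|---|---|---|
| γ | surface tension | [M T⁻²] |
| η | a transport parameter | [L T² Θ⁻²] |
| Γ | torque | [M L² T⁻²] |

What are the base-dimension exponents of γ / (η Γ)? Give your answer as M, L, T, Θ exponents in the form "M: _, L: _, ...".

M: 0, L: -3, T: -2, Θ: 2

Collect each base-dimension exponent across the product:
  M: (1) − (0) − (1) = 0
  L: (0) − (1) − (2) = -3
  T: (-2) − (2) − (-2) = -2
  Θ: (0) − (-2) − (0) = 2
So the dimensions are [L⁻³ T⁻² Θ²].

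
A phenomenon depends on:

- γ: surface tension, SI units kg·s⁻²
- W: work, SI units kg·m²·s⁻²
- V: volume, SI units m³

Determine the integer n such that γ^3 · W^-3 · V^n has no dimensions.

2

Balance the L exponent: (3)·n from V, plus 3·(0) − 3·(2) = -6 from the rest, must sum to zero.
3n − 6 = 0, so n = 2.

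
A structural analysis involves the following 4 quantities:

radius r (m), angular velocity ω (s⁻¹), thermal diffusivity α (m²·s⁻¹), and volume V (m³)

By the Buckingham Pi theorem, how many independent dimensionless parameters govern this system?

2

There are 4 variables and 2 base dimensions (L, T).
The dimension matrix has rank 2.
Independent dimensionless groups: 4 − 2 = 2.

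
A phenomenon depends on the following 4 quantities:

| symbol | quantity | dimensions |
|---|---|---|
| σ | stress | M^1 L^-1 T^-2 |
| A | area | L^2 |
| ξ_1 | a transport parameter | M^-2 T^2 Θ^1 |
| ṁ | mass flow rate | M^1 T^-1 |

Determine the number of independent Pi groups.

0

There are 4 variables and 4 base dimensions (M, L, T, Θ).
The dimension matrix has rank 4.
Independent dimensionless groups: 4 − 4 = 0.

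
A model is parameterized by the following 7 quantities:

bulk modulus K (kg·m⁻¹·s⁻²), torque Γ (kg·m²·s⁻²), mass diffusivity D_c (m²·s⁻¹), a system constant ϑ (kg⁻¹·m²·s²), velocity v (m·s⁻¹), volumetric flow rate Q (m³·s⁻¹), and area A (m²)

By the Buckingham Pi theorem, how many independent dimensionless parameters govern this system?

4

There are 7 variables and 3 base dimensions (M, L, T).
The dimension matrix has rank 3.
Independent dimensionless groups: 7 − 3 = 4.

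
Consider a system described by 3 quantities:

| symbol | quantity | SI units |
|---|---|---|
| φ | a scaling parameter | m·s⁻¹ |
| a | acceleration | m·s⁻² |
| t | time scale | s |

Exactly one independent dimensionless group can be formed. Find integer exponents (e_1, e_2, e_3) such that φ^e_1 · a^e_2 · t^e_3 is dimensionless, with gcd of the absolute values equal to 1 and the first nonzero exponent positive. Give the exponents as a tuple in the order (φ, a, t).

L: e_1·(1) + e_2·(1) + e_3·(0) = 0
T: e_1·(-1) + e_2·(-2) + e_3·(1) = 0
Solving this homogeneous linear system for the smallest-integer solution (first nonzero entry positive) gives (1, -1, -1).

(1, -1, -1)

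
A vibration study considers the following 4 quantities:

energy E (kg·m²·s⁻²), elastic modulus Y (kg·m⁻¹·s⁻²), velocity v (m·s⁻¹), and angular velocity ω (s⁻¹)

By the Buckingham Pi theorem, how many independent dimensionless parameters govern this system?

There are 4 variables and 3 base dimensions (M, L, T).
The dimension matrix has rank 3.
Independent dimensionless groups: 4 − 3 = 1.

1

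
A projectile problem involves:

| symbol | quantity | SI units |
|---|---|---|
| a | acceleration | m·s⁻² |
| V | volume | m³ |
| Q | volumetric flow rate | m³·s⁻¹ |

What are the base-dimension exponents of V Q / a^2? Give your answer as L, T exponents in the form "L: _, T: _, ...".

L: 4, T: 3

Collect each base-dimension exponent across the product:
  L: −2·(1) + (3) + (3) = 4
  T: −2·(-2) + (0) + (-1) = 3
So the dimensions are [L⁴ T³].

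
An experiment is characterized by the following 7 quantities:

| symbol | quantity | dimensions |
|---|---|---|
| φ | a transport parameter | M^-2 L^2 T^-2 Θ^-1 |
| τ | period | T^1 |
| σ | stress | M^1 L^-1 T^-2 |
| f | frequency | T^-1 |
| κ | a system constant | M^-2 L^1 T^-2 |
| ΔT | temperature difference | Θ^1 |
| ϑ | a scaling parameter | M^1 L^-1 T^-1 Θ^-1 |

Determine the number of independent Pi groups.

3

There are 7 variables and 4 base dimensions (M, L, T, Θ).
The dimension matrix has rank 4.
Independent dimensionless groups: 7 − 4 = 3.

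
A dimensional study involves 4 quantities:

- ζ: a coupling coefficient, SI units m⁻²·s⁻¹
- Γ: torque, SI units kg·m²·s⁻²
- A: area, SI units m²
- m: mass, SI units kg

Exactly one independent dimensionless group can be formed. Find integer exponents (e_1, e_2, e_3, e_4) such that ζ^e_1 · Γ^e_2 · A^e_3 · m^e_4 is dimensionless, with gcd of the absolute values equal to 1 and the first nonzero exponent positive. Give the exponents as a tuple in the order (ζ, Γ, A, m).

(2, -1, 3, 1)

M: e_1·(0) + e_2·(1) + e_3·(0) + e_4·(1) = 0
L: e_1·(-2) + e_2·(2) + e_3·(2) + e_4·(0) = 0
T: e_1·(-1) + e_2·(-2) + e_3·(0) + e_4·(0) = 0
Solving this homogeneous linear system for the smallest-integer solution (first nonzero entry positive) gives (2, -1, 3, 1).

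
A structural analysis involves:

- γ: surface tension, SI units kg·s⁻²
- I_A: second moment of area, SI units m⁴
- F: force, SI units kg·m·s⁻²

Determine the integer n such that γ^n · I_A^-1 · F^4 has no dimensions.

Balance the M exponent: (1)·n from γ, plus −(0) + 4·(1) = 4 from the rest, must sum to zero.
n + 4 = 0, so n = -4.

-4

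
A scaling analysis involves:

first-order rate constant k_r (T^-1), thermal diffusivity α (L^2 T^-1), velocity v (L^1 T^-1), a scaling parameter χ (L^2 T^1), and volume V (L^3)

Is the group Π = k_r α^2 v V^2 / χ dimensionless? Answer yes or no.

Sum the exponent of each base dimension across the product:
  L: [k_r]_L + 2·[α]_L + [v]_L − [χ]_L + 2·[V]_L = (0) + 2·(2) + (1) − (2) + 2·(3) = 9
  T: [k_r]_T + 2·[α]_T + [v]_T − [χ]_T + 2·[V]_T = (-1) + 2·(-1) + (-1) − (1) + 2·(0) = -5
Net dimensions [L⁹ T⁻⁵] ≠ [1] — not dimensionless.

no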